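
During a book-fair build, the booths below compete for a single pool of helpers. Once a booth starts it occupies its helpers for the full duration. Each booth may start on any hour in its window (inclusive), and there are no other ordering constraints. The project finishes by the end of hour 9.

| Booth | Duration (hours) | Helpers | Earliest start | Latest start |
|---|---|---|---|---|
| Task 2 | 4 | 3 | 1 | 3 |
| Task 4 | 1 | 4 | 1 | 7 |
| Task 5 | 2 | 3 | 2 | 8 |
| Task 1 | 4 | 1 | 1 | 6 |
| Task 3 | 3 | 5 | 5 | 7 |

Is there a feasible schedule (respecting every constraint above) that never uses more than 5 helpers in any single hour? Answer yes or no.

The minimum achievable peak is 6; 5 < 6, so no feasible schedule stays within the cap.

no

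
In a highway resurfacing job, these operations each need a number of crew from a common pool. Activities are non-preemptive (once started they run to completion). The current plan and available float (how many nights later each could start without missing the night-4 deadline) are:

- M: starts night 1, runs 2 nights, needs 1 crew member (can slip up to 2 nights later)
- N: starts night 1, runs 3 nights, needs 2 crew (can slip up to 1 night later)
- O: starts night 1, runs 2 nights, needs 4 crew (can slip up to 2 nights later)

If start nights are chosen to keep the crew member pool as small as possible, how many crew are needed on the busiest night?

6

Early-start (M@1, N@1, O@1) gives peak 7: n1:7  n2:7  n3:2  n4:0.
Shift O→3.
Schedule M@1, N@1, O@3: n1:3  n2:3  n3:6  n4:4 — peak 6.
No arrangement of the 18 feasible schedules does better.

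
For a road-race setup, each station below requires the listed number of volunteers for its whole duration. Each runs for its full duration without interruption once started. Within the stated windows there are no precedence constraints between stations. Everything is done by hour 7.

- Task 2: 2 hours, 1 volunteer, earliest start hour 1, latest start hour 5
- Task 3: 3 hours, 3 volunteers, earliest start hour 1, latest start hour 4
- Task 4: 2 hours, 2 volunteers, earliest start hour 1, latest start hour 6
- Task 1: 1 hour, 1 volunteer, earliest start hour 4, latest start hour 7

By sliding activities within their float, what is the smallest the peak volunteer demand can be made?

3

Early-start (Task 2@1, Task 3@1, Task 4@1, Task 1@4) gives peak 6: h1:6  h2:6  h3:3  h4:1  h5:0  h6:0  h7:0.
Shift Task 3→3, Task 1→6.
Schedule Task 2@1, Task 3@3, Task 4@1, Task 1@6: h1:3  h2:3  h3:3  h4:3  h5:3  h6:1  h7:0 — peak 3.
Total volunteer-hours = 16 over 7 hours ⇒ peak ≥ ⌈16/7⌉ = 3, so 3 is optimal.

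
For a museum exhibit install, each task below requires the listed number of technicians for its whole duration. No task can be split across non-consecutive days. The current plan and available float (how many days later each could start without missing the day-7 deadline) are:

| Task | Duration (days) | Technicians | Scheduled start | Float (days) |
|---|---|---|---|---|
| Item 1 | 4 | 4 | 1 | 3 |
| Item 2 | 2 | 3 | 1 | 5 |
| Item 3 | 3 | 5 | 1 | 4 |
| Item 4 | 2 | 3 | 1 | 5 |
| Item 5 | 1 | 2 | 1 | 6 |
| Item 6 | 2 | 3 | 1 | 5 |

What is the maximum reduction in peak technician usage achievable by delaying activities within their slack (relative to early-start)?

12

Early-start peak: d1:20  d2:18  d3:9  d4:4  d5:0  d6:0  d7:0 ⇒ 20.
Leveled (Item 1@1, Item 2@1, Item 3@5, Item 4@3, Item 5@5, Item 6@6): d1:7  d2:7  d3:7  d4:7  d5:7  d6:8  d7:8 ⇒ 8.
Reduction 20 − 8 = 12.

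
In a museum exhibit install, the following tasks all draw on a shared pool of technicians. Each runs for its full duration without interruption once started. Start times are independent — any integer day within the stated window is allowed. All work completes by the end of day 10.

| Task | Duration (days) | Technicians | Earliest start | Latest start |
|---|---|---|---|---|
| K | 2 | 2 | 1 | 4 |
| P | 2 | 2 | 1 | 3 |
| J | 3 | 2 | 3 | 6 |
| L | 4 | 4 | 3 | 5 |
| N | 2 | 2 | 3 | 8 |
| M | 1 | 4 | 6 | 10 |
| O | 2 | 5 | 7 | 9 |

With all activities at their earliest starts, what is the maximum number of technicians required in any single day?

8

Early-start schedule: K@1, P@1, J@3, L@3, N@3, M@6, O@7.
Load per day: day 1: 4, day 2: 4, day 3: 8, day 4: 8, day 5: 6, day 6: 8, day 7: 5, day 8: 5, day 9: 0, day 10: 0.
Peak is 8.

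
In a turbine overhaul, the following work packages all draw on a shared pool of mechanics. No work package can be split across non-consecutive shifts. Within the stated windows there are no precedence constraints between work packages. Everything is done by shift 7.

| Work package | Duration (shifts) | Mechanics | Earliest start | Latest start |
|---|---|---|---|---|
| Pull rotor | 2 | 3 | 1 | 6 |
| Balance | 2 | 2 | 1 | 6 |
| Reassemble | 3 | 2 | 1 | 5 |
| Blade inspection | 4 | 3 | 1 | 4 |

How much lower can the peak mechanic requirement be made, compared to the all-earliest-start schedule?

Early-start peak: s1:10  s2:10  s3:5  s4:3  s5:0  s6:0  s7:0 ⇒ 10.
Leveled (Pull rotor@1, Balance@1, Reassemble@3, Blade inspection@3): s1:5  s2:5  s3:5  s4:5  s5:5  s6:3  s7:0 ⇒ 5.
Reduction 10 − 5 = 5.

5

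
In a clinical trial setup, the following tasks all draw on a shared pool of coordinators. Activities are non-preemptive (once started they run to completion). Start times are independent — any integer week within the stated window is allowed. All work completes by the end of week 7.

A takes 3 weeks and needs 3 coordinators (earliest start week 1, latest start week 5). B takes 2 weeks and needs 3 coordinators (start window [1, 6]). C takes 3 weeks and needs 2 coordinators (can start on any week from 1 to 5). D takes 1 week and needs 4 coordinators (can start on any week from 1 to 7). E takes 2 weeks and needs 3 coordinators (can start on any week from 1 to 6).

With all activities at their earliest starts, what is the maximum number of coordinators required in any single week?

Early-start schedule: A@1, B@1, C@1, D@1, E@1.
Load per week: week 1: 15, week 2: 11, week 3: 5, week 4: 0, week 5: 0, week 6: 0, week 7: 0.
Peak is 15.

15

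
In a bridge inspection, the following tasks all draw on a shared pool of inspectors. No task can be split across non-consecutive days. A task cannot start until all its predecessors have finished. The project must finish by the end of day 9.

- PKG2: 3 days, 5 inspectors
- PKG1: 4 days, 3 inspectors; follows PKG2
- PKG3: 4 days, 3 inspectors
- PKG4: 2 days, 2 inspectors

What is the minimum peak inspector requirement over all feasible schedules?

Early-start (PKG2@1, PKG1@4, PKG3@1, PKG4@1) gives peak 10: d1:10  d2:10  d3:8  d4:6  d5:3  d6:3  d7:3  d8:0  d9:0.
Shift PKG3→4, PKG4→8.
Schedule PKG2@1, PKG1@4, PKG3@4, PKG4@8: d1:5  d2:5  d3:5  d4:6  d5:6  d6:6  d7:6  d8:2  d9:2 — peak 6.

6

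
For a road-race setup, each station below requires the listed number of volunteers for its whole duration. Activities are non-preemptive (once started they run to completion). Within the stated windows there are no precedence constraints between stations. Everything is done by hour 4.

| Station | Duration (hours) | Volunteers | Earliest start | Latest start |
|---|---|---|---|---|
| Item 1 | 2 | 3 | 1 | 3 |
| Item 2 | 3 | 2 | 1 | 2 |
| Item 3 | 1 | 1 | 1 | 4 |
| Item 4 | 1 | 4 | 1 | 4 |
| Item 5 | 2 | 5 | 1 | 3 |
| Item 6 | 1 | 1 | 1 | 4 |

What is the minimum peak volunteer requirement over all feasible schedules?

Early-start (Item 1@1, Item 2@1, Item 3@1, Item 4@1, Item 5@1, Item 6@1) gives peak 16: h1:16  h2:10  h3:2  h4:0.
Shift Item 2→2, Item 3→2, Item 5→3, Item 6→2.
Schedule Item 1@1, Item 2@2, Item 3@2, Item 4@1, Item 5@3, Item 6@2: h1:7  h2:7  h3:7  h4:7 — peak 7.
Total volunteer-hours = 28 over 4 hours ⇒ peak ≥ ⌈28/4⌉ = 7, so 7 is optimal.

7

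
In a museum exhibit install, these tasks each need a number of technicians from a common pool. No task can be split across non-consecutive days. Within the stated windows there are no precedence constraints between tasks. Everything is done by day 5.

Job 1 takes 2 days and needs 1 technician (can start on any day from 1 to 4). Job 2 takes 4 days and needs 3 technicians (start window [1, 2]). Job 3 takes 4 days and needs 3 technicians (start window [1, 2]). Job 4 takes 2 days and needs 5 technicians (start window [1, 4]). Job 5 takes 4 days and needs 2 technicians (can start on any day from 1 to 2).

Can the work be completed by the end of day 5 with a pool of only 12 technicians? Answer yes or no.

The minimum achievable peak is 13; 12 < 13, so no feasible schedule stays within the cap.

no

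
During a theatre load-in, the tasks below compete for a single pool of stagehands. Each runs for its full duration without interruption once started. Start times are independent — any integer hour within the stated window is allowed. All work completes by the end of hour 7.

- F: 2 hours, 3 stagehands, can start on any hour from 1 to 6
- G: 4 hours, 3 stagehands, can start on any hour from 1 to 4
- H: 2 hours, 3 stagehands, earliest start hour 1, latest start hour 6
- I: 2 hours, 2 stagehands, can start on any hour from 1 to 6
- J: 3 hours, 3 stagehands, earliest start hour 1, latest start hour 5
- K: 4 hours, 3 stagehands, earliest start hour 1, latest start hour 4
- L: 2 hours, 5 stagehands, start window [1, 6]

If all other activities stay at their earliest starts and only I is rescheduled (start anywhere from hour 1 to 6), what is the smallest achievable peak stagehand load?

20

I@1: h1:22  h2:22  h3:9  h4:6  h5:0  h6:0  h7:0 → peak 22
I@2: h1:20  h2:22  h3:11  h4:6  h5:0  h6:0  h7:0 → peak 22
I@3: h1:20  h2:20  h3:11  h4:8  h5:0  h6:0  h7:0 → peak 20
I@4: h1:20  h2:20  h3:9  h4:8  h5:2  h6:0  h7:0 → peak 20
I@5: h1:20  h2:20  h3:9  h4:6  h5:2  h6:2  h7:0 → peak 20
I@6: h1:20  h2:20  h3:9  h4:6  h5:0  h6:2  h7:2 → peak 20
Best is I@3, peak 20.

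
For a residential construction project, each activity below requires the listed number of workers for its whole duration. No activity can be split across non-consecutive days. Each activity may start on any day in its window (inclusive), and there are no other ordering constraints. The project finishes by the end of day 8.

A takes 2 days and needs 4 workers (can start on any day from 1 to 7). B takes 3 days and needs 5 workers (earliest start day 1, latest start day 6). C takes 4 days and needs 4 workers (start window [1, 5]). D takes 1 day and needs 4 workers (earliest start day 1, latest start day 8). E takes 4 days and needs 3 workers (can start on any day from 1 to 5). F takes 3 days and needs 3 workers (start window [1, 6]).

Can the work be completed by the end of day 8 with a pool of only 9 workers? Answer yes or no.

The minimum achievable peak is 10; 9 < 10, so no feasible schedule stays within the cap.

no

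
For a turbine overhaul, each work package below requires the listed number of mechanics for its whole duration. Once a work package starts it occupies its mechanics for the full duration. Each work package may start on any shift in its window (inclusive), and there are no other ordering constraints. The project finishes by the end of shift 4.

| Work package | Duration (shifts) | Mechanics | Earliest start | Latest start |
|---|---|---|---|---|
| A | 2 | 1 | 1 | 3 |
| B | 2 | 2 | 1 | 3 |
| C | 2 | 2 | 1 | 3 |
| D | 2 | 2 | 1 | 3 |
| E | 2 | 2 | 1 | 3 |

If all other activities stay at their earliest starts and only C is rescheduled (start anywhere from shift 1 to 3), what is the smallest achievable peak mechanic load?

7

C@1: s1:9  s2:9  s3:0  s4:0 → peak 9
C@2: s1:7  s2:9  s3:2  s4:0 → peak 9
C@3: s1:7  s2:7  s3:2  s4:2 → peak 7
Best is C@3, peak 7.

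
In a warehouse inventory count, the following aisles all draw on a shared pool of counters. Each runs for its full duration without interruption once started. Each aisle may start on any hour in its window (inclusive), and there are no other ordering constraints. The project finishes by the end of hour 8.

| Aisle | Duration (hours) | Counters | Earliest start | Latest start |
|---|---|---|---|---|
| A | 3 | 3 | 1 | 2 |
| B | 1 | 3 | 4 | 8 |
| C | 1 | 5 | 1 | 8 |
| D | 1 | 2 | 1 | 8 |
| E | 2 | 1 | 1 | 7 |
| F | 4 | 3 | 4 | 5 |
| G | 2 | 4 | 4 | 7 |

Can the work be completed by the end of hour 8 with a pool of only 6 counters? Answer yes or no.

no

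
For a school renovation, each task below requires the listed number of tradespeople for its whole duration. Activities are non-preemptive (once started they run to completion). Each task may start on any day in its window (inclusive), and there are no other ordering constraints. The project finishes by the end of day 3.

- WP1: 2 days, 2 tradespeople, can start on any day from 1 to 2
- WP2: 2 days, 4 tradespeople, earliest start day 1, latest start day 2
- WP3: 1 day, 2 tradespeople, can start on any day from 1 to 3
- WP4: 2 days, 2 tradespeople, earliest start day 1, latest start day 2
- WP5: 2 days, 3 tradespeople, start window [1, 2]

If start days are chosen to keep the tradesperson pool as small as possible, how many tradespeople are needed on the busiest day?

11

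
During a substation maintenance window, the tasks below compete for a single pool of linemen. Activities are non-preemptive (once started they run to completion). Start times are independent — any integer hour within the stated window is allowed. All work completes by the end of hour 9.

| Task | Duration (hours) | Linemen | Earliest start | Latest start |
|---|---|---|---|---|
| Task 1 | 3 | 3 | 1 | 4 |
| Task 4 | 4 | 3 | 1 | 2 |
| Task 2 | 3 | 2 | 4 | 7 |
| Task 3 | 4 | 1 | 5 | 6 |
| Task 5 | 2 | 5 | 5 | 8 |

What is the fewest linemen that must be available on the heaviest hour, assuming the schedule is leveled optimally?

Early-start (Task 1@1, Task 4@1, Task 2@4, Task 3@5, Task 5@5) gives peak 8: h1:6  h2:6  h3:6  h4:5  h5:8  h6:8  h7:1  h8:1  h9:0.
Shift Task 5→7.
Schedule Task 1@1, Task 4@1, Task 2@4, Task 3@5, Task 5@7: h1:6  h2:6  h3:6  h4:5  h5:3  h6:3  h7:6  h8:6  h9:0 — peak 6.

6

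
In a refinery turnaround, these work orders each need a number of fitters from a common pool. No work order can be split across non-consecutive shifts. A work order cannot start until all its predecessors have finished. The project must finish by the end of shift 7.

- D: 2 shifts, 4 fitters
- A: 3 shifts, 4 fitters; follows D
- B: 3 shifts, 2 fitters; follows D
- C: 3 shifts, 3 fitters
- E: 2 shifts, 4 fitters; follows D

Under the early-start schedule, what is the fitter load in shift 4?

At early start, shift 4 has: A, B, E.
Demand: 4 + 2 + 4 = 10.

10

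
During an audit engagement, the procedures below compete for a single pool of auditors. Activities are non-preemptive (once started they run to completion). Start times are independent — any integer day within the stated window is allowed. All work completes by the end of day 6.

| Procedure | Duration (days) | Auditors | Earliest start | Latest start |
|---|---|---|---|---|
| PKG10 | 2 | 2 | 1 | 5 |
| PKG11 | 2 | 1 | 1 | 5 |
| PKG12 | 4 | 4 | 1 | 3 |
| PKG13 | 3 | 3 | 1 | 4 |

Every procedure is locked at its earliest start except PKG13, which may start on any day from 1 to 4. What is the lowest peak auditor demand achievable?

PKG13@1: d1:10  d2:10  d3:7  d4:4  d5:0  d6:0 → peak 10
PKG13@2: d1:7  d2:10  d3:7  d4:7  d5:0  d6:0 → peak 10
PKG13@3: d1:7  d2:7  d3:7  d4:7  d5:3  d6:0 → peak 7
PKG13@4: d1:7  d2:7  d3:4  d4:7  d5:3  d6:3 → peak 7
Best is PKG13@3, peak 7.

7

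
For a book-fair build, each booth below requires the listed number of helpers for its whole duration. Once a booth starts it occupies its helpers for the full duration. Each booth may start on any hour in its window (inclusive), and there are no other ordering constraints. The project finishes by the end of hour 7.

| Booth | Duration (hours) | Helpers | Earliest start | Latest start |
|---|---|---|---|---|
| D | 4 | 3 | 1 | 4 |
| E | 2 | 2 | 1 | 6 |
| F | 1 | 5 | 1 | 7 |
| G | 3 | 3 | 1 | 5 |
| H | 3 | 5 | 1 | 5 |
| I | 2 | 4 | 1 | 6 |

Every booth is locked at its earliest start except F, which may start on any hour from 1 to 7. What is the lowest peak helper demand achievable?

17

F@1: h1:22  h2:17  h3:11  h4:3  h5:0  h6:0  h7:0 → peak 22
F@2: h1:17  h2:22  h3:11  h4:3  h5:0  h6:0  h7:0 → peak 22
F@3: h1:17  h2:17  h3:16  h4:3  h5:0  h6:0  h7:0 → peak 17
F@4: h1:17  h2:17  h3:11  h4:8  h5:0  h6:0  h7:0 → peak 17
F@5: h1:17  h2:17  h3:11  h4:3  h5:5  h6:0  h7:0 → peak 17
F@6: h1:17  h2:17  h3:11  h4:3  h5:0  h6:5  h7:0 → peak 17
F@7: h1:17  h2:17  h3:11  h4:3  h5:0  h6:0  h7:5 → peak 17
Best is F@3, peak 17.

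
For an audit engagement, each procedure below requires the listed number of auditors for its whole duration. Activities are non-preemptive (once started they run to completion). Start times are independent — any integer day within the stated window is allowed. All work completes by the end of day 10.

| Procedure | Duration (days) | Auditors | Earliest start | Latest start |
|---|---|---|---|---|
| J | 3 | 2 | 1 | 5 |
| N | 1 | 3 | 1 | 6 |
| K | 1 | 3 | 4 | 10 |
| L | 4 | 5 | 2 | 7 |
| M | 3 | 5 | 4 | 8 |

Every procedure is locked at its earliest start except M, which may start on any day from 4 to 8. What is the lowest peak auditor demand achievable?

M@4: d1:5  d2:7  d3:7  d4:13  d5:10  d6:5  d7:0  d8:0  d9:0  d10:0 → peak 13
M@5: d1:5  d2:7  d3:7  d4:8  d5:10  d6:5  d7:5  d8:0  d9:0  d10:0 → peak 10
M@6: d1:5  d2:7  d3:7  d4:8  d5:5  d6:5  d7:5  d8:5  d9:0  d10:0 → peak 8
M@7: d1:5  d2:7  d3:7  d4:8  d5:5  d6:0  d7:5  d8:5  d9:5  d10:0 → peak 8
M@8: d1:5  d2:7  d3:7  d4:8  d5:5  d6:0  d7:0  d8:5  d9:5  d10:5 → peak 8
Best is M@6, peak 8.

8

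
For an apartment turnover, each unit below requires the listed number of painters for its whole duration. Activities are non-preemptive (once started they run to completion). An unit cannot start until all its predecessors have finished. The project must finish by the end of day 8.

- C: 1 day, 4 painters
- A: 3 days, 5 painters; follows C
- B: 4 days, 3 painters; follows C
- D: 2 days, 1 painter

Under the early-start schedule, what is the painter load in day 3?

8

At early start, day 3 has: A, B.
Demand: 5 + 3 = 8.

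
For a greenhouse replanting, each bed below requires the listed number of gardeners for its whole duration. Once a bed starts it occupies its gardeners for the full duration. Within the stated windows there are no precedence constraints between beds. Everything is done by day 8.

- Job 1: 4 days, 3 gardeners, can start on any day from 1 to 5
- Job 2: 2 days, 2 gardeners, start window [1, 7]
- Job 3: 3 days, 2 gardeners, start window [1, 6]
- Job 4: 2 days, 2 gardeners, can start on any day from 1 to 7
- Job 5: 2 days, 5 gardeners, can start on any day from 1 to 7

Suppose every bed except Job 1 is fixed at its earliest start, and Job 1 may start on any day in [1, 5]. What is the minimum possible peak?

Job 1@1: d1:14  d2:14  d3:5  d4:3  d5:0  d6:0  d7:0  d8:0 → peak 14
Job 1@2: d1:11  d2:14  d3:5  d4:3  d5:3  d6:0  d7:0  d8:0 → peak 14
Job 1@3: d1:11  d2:11  d3:5  d4:3  d5:3  d6:3  d7:0  d8:0 → peak 11
Job 1@4: d1:11  d2:11  d3:2  d4:3  d5:3  d6:3  d7:3  d8:0 → peak 11
Job 1@5: d1:11  d2:11  d3:2  d4:0  d5:3  d6:3  d7:3  d8:3 → peak 11
Best is Job 1@3, peak 11.

11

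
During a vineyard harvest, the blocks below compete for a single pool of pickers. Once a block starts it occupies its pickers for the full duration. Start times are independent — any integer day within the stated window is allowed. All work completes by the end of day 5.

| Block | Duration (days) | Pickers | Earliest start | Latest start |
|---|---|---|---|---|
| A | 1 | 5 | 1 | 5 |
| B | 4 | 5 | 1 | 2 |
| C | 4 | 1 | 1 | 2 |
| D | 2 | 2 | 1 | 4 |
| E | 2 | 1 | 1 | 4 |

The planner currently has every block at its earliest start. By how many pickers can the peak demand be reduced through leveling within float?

Early-start peak: d1:14  d2:9  d3:6  d4:6  d5:0 ⇒ 14.
Leveled (A@1, B@2, C@1, D@1, E@3): d1:8  d2:8  d3:7  d4:7  d5:5 ⇒ 8.
Reduction 14 − 8 = 6.

6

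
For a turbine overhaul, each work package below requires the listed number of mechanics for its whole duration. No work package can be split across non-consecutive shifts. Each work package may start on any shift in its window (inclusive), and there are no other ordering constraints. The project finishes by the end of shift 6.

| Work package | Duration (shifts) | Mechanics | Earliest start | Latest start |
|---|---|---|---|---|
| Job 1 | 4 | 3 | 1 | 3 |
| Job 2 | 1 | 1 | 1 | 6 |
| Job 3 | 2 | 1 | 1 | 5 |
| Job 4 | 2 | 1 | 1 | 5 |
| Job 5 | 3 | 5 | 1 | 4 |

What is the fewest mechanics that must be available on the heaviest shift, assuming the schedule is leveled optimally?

Early-start (Job 1@1, Job 2@1, Job 3@1, Job 4@1, Job 5@1) gives peak 11: s1:11  s2:10  s3:8  s4:3  s5:0  s6:0.
Shift Job 5→3.
Schedule Job 1@1, Job 2@1, Job 3@1, Job 4@1, Job 5@3: s1:6  s2:5  s3:8  s4:8  s5:5  s6:0 — peak 8.

8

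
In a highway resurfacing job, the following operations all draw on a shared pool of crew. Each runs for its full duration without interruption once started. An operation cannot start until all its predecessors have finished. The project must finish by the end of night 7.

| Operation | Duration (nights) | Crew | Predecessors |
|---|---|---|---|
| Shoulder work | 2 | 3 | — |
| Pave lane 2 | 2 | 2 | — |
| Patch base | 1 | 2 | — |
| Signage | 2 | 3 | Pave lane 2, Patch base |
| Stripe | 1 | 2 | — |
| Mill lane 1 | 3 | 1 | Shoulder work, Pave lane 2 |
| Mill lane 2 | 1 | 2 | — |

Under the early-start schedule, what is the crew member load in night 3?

At early start, night 3 has: Signage, Mill lane 1.
Demand: 3 + 1 = 4.

4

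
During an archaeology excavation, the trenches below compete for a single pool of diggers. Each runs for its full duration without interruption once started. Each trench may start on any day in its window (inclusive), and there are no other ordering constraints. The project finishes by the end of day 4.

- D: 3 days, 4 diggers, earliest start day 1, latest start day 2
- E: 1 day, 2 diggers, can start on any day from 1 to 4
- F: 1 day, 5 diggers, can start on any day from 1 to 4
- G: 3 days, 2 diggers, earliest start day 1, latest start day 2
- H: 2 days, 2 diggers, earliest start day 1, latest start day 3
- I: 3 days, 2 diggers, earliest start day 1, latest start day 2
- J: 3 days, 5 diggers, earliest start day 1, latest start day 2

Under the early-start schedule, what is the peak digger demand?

Early-start schedule: D@1, E@1, F@1, G@1, H@1, I@1, J@1.
Load per day: day 1: 22, day 2: 15, day 3: 13, day 4: 0.
Peak is 22.

22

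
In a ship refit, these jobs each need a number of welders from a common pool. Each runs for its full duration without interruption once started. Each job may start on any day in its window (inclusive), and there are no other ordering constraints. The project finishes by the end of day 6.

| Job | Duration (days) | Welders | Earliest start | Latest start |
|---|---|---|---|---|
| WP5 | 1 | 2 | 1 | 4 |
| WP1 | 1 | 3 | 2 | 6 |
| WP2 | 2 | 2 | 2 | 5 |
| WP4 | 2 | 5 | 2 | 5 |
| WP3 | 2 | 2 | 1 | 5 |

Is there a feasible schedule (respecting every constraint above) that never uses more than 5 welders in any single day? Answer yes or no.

yes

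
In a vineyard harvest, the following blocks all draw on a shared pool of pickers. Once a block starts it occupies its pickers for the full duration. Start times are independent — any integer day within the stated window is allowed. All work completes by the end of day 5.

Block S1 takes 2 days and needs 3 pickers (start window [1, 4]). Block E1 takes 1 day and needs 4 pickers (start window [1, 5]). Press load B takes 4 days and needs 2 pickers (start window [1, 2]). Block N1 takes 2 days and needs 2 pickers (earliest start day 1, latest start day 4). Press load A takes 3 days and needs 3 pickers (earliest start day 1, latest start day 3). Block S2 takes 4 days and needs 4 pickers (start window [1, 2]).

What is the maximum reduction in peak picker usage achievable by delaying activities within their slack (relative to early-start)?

7

Early-start peak: d1:18  d2:14  d3:9  d4:6  d5:0 ⇒ 18.
Leveled (Block S1@1, Block E1@1, Press load B@1, Block N1@1, Press load A@3, Block S2@2): d1:11  d2:11  d3:9  d4:9  d5:7 ⇒ 11.
Reduction 18 − 11 = 7.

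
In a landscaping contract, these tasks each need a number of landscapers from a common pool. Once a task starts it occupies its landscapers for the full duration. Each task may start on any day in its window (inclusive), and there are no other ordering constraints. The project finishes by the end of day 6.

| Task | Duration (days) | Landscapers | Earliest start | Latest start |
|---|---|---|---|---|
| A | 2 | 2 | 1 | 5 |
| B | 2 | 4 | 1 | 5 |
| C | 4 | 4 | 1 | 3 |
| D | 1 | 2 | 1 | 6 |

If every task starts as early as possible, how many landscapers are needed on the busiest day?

12

Early-start schedule: A@1, B@1, C@1, D@1.
Load per day: day 1: 12, day 2: 10, day 3: 4, day 4: 4, day 5: 0, day 6: 0.
Peak is 12.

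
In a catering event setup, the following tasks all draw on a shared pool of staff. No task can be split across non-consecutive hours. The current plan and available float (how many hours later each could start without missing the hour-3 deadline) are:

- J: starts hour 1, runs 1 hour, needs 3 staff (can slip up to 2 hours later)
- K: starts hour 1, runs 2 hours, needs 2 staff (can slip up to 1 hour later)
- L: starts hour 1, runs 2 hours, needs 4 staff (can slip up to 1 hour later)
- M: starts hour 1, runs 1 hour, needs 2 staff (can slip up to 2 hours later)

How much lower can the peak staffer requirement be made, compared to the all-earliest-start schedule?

Early-start peak: h1:11  h2:6  h3:0 ⇒ 11.
Leveled (J@1, K@1, L@2, M@3): h1:5  h2:6  h3:6 ⇒ 6.
Reduction 11 − 6 = 5.

5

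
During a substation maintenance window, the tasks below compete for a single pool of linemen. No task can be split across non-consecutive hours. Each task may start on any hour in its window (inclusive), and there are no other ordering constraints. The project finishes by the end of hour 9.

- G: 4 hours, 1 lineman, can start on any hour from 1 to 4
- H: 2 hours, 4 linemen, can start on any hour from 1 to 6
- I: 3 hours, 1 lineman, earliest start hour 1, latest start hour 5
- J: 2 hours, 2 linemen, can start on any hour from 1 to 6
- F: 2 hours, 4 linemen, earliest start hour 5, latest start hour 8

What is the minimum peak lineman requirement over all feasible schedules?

4

Early-start (G@1, H@1, I@1, J@1, F@5) gives peak 8: h1:8  h2:8  h3:2  h4:1  h5:4  h6:4  h7:0  h8:0  h9:0.
Shift H→5, F→7.
Schedule G@1, H@5, I@1, J@1, F@7: h1:4  h2:4  h3:2  h4:1  h5:4  h6:4  h7:4  h8:4  h9:0 — peak 4.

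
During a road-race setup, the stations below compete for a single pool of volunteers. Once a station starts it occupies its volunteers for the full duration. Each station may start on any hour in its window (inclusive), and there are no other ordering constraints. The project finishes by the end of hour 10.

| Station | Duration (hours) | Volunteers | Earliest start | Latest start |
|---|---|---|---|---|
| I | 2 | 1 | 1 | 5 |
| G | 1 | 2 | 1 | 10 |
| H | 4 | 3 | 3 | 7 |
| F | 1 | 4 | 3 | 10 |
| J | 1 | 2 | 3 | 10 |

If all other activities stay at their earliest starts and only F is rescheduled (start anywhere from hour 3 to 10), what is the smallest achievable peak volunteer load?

F@3: h1:3  h2:1  h3:9  h4:3  h5:3  h6:3  h7:0  h8:0  h9:0  h10:0 → peak 9
F@4: h1:3  h2:1  h3:5  h4:7  h5:3  h6:3  h7:0  h8:0  h9:0  h10:0 → peak 7
F@5: h1:3  h2:1  h3:5  h4:3  h5:7  h6:3  h7:0  h8:0  h9:0  h10:0 → peak 7
F@6: h1:3  h2:1  h3:5  h4:3  h5:3  h6:7  h7:0  h8:0  h9:0  h10:0 → peak 7
F@7: h1:3  h2:1  h3:5  h4:3  h5:3  h6:3  h7:4  h8:0  h9:0  h10:0 → peak 5
F@8: h1:3  h2:1  h3:5  h4:3  h5:3  h6:3  h7:0  h8:4  h9:0  h10:0 → peak 5
F@9: h1:3  h2:1  h3:5  h4:3  h5:3  h6:3  h7:0  h8:0  h9:4  h10:0 → peak 5
F@10: h1:3  h2:1  h3:5  h4:3  h5:3  h6:3  h7:0  h8:0  h9:0  h10:4 → peak 5
Best is F@7, peak 5.

5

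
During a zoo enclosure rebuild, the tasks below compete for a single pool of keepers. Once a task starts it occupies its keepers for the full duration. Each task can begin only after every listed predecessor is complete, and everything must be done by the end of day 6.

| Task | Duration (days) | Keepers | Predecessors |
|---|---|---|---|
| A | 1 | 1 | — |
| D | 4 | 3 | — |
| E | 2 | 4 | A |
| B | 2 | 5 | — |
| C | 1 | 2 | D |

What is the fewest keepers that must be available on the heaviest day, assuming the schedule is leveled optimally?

7

Early-start (A@1, D@1, E@2, B@1, C@5) gives peak 12: d1:9  d2:12  d3:7  d4:3  d5:2  d6:0.
Shift B→5.
Schedule A@1, D@1, E@2, B@5, C@5: d1:4  d2:7  d3:7  d4:3  d5:7  d6:5 — peak 7.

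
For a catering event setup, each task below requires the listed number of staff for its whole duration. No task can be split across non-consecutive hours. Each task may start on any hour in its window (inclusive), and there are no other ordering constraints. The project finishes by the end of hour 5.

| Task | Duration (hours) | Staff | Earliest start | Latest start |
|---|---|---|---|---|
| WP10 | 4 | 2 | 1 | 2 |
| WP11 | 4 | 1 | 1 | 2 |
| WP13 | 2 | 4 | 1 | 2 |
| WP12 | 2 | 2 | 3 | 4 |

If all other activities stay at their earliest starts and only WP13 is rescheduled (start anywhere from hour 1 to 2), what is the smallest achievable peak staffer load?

WP13@1: h1:7  h2:7  h3:5  h4:5  h5:0 → peak 7
WP13@2: h1:3  h2:7  h3:9  h4:5  h5:0 → peak 9
Best is WP13@1, peak 7.

7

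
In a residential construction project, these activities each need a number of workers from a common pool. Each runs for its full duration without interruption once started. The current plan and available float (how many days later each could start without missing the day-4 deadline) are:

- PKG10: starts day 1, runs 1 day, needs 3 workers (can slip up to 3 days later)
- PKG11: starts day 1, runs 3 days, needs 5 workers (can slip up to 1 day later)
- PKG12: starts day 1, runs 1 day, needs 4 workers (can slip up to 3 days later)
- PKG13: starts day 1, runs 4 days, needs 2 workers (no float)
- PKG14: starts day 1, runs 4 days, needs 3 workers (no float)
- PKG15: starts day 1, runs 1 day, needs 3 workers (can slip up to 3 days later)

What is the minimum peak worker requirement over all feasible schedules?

Early-start (PKG10@1, PKG11@1, PKG12@1, PKG13@1, PKG14@1, PKG15@1) gives peak 20: d1:20  d2:10  d3:10  d4:5.
Shift PKG12→4, PKG15→2.
Schedule PKG10@1, PKG11@1, PKG12@4, PKG13@1, PKG14@1, PKG15@2: d1:13  d2:13  d3:10  d4:9 — peak 13.

13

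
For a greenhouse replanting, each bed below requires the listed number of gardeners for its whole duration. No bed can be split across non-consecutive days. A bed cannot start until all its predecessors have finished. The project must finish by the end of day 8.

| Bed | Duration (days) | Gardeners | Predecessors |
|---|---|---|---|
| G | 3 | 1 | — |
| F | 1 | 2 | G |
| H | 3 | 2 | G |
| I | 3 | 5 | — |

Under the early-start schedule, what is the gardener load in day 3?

6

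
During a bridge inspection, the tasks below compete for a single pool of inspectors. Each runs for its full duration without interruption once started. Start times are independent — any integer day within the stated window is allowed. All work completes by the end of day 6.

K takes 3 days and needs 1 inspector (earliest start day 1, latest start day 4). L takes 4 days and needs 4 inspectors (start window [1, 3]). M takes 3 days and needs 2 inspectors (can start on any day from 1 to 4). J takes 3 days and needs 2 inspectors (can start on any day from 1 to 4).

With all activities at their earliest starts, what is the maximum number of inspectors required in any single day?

Early-start schedule: K@1, L@1, M@1, J@1.
Load per day: day 1: 9, day 2: 9, day 3: 9, day 4: 4, day 5: 0, day 6: 0.
Peak is 9.

9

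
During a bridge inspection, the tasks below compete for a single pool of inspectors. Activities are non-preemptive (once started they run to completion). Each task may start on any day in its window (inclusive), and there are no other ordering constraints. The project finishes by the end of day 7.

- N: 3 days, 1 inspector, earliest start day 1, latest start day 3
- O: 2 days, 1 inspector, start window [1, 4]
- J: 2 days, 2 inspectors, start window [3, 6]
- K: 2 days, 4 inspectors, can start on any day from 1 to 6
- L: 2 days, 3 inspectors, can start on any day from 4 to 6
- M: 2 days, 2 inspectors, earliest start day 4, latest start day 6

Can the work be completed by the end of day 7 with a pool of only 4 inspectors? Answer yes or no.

The minimum achievable peak is 5; 4 < 5, so no feasible schedule stays within the cap.

no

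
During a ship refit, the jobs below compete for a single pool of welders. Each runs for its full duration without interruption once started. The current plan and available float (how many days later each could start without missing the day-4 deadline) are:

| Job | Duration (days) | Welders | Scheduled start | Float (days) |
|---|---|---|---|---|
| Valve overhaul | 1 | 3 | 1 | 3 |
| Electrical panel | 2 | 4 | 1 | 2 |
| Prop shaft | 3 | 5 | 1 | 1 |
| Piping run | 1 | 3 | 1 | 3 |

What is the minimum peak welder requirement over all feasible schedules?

Early-start (Valve overhaul@1, Electrical panel@1, Prop shaft@1, Piping run@1) gives peak 15: d1:15  d2:9  d3:5  d4:0.
Shift Prop shaft→2, Piping run→3.
Schedule Valve overhaul@1, Electrical panel@1, Prop shaft@2, Piping run@3: d1:7  d2:9  d3:8  d4:5 — peak 9.

9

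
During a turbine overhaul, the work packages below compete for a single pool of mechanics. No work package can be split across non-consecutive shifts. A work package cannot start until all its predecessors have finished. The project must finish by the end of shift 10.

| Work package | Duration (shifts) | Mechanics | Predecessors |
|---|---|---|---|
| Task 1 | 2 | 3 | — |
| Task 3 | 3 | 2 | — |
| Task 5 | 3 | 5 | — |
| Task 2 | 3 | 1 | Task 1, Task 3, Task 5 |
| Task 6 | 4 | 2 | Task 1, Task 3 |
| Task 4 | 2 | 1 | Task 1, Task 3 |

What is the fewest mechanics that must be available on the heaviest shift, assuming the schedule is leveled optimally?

5

Early-start (Task 1@1, Task 3@1, Task 5@1, Task 2@4, Task 6@4, Task 4@4) gives peak 10: s1:10  s2:10  s3:7  s4:4  s5:4  s6:3  s7:2  s8:0  s9:0  s10:0.
Shift Task 5→4, Task 2→7, Task 6→7, Task 4→7.
Schedule Task 1@1, Task 3@1, Task 5@4, Task 2@7, Task 6@7, Task 4@7: s1:5  s2:5  s3:2  s4:5  s5:5  s6:5  s7:4  s8:4  s9:3  s10:2 — peak 5.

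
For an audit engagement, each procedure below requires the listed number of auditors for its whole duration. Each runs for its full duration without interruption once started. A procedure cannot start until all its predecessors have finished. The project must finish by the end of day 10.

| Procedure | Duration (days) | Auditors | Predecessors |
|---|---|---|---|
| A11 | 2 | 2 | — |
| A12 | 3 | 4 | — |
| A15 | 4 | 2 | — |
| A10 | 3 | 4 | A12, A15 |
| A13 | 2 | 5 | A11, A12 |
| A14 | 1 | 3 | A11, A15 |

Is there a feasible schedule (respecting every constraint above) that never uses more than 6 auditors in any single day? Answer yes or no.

yes

Schedule A11@4, A12@1, A15@1, A10@5, A13@8, A14@10: d1:6  d2:6  d3:6  d4:4  d5:6  d6:4  d7:4  d8:5  d9:5  d10:3 — peak 6 ≤ 6.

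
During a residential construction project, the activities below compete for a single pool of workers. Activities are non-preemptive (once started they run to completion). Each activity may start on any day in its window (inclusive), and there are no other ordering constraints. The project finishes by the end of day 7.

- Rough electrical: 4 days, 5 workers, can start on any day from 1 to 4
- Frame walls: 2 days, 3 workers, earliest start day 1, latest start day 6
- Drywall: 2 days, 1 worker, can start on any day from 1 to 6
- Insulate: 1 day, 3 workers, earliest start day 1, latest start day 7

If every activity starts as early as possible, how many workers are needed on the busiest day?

12

Early-start schedule: Rough electrical@1, Frame walls@1, Drywall@1, Insulate@1.
Load per day: day 1: 12, day 2: 9, day 3: 5, day 4: 5, day 5: 0, day 6: 0, day 7: 0.
Peak is 12.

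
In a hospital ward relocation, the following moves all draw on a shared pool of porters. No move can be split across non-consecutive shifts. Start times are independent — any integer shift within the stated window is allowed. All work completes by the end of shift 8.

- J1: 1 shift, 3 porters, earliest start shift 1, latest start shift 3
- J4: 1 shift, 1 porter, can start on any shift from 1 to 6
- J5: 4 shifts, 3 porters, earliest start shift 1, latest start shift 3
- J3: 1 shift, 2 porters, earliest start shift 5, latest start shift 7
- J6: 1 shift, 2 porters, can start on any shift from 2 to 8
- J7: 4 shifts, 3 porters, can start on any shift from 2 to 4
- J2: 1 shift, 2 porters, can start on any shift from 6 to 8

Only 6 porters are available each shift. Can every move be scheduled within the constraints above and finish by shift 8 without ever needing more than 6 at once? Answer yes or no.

Schedule J1@1, J4@1, J5@2, J3@6, J6@2, J7@3, J2@7: s1:4  s2:5  s3:6  s4:6  s5:6  s6:5  s7:2  s8:0 — peak 6 ≤ 6.

yes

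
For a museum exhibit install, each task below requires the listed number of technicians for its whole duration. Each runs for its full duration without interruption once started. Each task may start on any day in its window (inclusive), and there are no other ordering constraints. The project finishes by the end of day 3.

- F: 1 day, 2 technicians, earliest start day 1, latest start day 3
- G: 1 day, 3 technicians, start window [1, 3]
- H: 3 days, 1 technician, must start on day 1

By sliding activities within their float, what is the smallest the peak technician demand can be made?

4

Early-start (F@1, G@1, H@1) gives peak 6: d1:6  d2:1  d3:1.
Shift G→2.
Schedule F@1, G@2, H@1: d1:3  d2:4  d3:1 — peak 4.
No arrangement of the 9 feasible schedules does better.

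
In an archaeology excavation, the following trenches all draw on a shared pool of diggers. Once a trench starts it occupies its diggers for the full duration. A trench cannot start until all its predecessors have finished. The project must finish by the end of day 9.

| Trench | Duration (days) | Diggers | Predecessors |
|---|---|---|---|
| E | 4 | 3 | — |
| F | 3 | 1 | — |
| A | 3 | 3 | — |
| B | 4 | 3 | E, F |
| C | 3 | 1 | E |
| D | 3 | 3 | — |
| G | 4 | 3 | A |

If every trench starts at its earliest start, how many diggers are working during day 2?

At early start, day 2 has: E, F, A, D.
Demand: 3 + 1 + 3 + 3 = 10.

10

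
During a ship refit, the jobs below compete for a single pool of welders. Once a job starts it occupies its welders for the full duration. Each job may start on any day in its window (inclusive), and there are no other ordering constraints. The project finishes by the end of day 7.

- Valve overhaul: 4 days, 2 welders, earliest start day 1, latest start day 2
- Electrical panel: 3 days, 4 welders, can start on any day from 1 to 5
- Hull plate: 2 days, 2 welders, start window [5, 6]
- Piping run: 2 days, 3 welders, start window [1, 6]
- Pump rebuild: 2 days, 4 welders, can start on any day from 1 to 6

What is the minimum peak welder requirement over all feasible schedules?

6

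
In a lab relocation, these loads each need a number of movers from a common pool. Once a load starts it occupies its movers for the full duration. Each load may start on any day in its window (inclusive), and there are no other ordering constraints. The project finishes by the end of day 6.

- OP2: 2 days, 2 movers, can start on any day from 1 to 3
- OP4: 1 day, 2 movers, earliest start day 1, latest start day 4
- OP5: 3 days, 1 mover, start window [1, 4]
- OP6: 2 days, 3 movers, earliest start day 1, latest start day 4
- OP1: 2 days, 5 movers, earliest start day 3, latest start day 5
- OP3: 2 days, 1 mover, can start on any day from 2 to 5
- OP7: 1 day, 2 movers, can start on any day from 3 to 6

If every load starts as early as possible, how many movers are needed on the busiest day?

Early-start schedule: OP2@1, OP4@1, OP5@1, OP6@1, OP1@3, OP3@2, OP7@3.
Load per day: day 1: 8, day 2: 7, day 3: 9, day 4: 5, day 5: 0, day 6: 0.
Peak is 9.

9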